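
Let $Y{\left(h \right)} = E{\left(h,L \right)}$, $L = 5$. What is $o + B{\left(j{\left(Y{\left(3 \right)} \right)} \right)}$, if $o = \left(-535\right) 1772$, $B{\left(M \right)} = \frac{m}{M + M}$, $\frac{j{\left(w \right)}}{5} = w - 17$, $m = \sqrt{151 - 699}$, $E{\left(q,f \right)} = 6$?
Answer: $-948020 - \frac{i \sqrt{137}}{55} \approx -9.4802 \cdot 10^{5} - 0.21281 i$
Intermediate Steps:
$m = 2 i \sqrt{137}$ ($m = \sqrt{-548} = 2 i \sqrt{137} \approx 23.409 i$)
$Y{\left(h \right)} = 6$
$j{\left(w \right)} = -85 + 5 w$ ($j{\left(w \right)} = 5 \left(w - 17\right) = 5 \left(-17 + w\right) = -85 + 5 w$)
$B{\left(M \right)} = \frac{i \sqrt{137}}{M}$ ($B{\left(M \right)} = \frac{2 i \sqrt{137}}{M + M} = \frac{2 i \sqrt{137}}{2 M} = 2 i \sqrt{137} \frac{1}{2 M} = \frac{i \sqrt{137}}{M}$)
$o = -948020$
$o + B{\left(j{\left(Y{\left(3 \right)} \right)} \right)} = -948020 + \frac{i \sqrt{137}}{-85 + 5 \cdot 6} = -948020 + \frac{i \sqrt{137}}{-85 + 30} = -948020 + \frac{i \sqrt{137}}{-55} = -948020 + i \sqrt{137} \left(- \frac{1}{55}\right) = -948020 - \frac{i \sqrt{137}}{55}$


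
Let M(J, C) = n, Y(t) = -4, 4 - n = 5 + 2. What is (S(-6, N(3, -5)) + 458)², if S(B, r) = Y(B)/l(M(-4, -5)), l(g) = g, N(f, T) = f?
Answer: 1898884/9 ≈ 2.1099e+5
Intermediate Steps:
n = -3 (n = 4 - (5 + 2) = 4 - 1*7 = 4 - 7 = -3)
M(J, C) = -3
S(B, r) = 4/3 (S(B, r) = -4/(-3) = -4*(-⅓) = 4/3)
(S(-6, N(3, -5)) + 458)² = (4/3 + 458)² = (1378/3)² = 1898884/9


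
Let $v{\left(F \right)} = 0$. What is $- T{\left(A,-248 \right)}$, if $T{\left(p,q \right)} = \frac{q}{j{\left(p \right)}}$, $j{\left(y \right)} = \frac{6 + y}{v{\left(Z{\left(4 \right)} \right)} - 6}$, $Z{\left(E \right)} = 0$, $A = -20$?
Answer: $\frac{744}{7} \approx 106.29$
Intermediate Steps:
$j{\left(y \right)} = -1 - \frac{y}{6}$ ($j{\left(y \right)} = \frac{6 + y}{0 - 6} = \frac{6 + y}{-6} = \left(6 + y\right) \left(- \frac{1}{6}\right) = -1 - \frac{y}{6}$)
$T{\left(p,q \right)} = \frac{q}{-1 - \frac{p}{6}}$
$- T{\left(A,-248 \right)} = - \frac{6 \left(-248\right)}{-6 - -20} = - \frac{6 \left(-248\right)}{-6 + 20} = - \frac{6 \left(-248\right)}{14} = \left(-1\right) \left(- \frac{744}{7}\right) = \frac{744}{7}$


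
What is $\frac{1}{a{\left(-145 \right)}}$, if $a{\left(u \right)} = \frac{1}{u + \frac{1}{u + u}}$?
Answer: $- \frac{42051}{290} \approx -145.0$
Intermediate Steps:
$a{\left(u \right)} = \frac{1}{u + \frac{1}{2 u}}$
$\frac{1}{a{\left(-145 \right)}} = \frac{1}{2 \left(-145\right) \frac{1}{1 + 2 \left(-145\right)^{2}}} = \frac{1}{2 \left(-145\right) \frac{1}{1 + 2 \cdot 21025}} = \frac{1}{2 \left(-145\right) \frac{1}{1 + 42050}} = \frac{1}{2 \left(-145\right) \frac{1}{42051}} = \frac{1}{- \frac{290}{42051}} = - \frac{42051}{290}$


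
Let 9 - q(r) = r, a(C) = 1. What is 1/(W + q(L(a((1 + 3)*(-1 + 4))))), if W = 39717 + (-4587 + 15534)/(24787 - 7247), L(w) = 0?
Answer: 17540/696804987 ≈ 2.5172e-5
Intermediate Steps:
q(r) = 9 - r
W = 696647127/17540 (W = 39717 + 10947/17540 = 696647127/17540 ≈ 39718.)
1/(W + q(L(a((1 + 3)*(-1 + 4))))) = 1/(696647127/17540 + (9 - 1*0)) = 1/(696647127/17540 + (9 + 0)) = 1/(696647127/17540 + 9) = 1/(696804987/17540) = 17540/696804987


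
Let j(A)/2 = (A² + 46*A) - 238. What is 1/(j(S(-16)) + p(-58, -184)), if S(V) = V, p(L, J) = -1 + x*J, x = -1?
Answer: -1/1253 ≈ -0.00079808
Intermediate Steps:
p(L, J) = -1 - J
j(A) = -476 + 2*A² + 92*A (j(A) = 2*((A² + 46*A) - 238) = 2*(-238 + A² + 46*A) = -476 + 2*A² + 92*A)
1/(j(S(-16)) + p(-58, -184)) = 1/((-476 + 2*(-16)² + 92*(-16)) + (-1 - 1*(-184))) = 1/((-476 + 2*256 - 1472) + (-1 + 184)) = 1/((-476 + 512 - 1472) + 183) = 1/(-1436 + 183) = 1/(-1253) = -1/1253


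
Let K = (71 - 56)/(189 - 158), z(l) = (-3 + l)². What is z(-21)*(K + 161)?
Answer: 2883456/31 ≈ 93015.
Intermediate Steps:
K = 15/31 ≈ 0.48387
z(-21)*(K + 161) = (-3 - 21)²*(15/31 + 161) = (-24)²*(5006/31) = 576*(5006/31) = 2883456/31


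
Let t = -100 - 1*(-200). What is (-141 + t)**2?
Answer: 1681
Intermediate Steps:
t = 100 (t = -100 + 200 = 100)
(-141 + t)**2 = (-141 + 100)**2 = (-41)**2 = 1681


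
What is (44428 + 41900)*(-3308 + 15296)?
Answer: 1034900064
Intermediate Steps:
(44428 + 41900)*(-3308 + 15296) = 86328*11988 = 1034900064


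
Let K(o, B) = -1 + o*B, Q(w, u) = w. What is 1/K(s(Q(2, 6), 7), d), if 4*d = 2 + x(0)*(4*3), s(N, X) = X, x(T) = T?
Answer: ⅖ ≈ 0.40000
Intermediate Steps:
d = ½ (d = (2 + 0*(4*3))/4 = (2 + 0*12)/4 = (2 + 0)/4 = (¼)*2 = ½ ≈ 0.50000)
K(o, B) = -1 + B*o
1/K(s(Q(2, 6), 7), d) = 1/(-1 + (½)*7) = 1/(-1 + 7/2) = 1/(5/2) = ⅖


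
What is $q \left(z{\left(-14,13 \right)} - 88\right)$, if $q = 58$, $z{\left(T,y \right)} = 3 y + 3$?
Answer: $-2668$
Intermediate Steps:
$z{\left(T,y \right)} = 3 + 3 y$
$q \left(z{\left(-14,13 \right)} - 88\right) = 58 \left(\left(3 + 3 \cdot 13\right) - 88\right) = 58 \left(\left(3 + 39\right) - 88\right) = 58 \left(42 - 88\right) = 58 \left(-46\right) = -2668$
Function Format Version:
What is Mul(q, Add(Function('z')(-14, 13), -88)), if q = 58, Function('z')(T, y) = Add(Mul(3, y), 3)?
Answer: -2668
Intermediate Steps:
Function('z')(T, y) = Add(3, Mul(3, y))
Mul(q, Add(Function('z')(-14, 13), -88)) = Mul(58, Add(Add(3, Mul(3, 13)), -88)) = Mul(58, Add(Add(3, 39), -88)) = Mul(58, Add(42, -88)) = Mul(58, -46) = -2668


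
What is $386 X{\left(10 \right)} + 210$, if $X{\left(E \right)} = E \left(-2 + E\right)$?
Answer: $31090$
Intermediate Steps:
$386 X{\left(10 \right)} + 210 = 386 \cdot 10 \left(-2 + 10\right) + 210 = 386 \cdot 10 \cdot 8 + 210 = 386 \cdot 80 + 210 = 30880 + 210 = 31090$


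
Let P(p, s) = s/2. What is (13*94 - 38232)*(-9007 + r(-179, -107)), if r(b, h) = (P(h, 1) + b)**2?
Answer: -1691745605/2 ≈ -8.4587e+8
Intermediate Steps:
P(p, s) = s/2 (P(p, s) = s*(1/2) = s/2)
r(b, h) = (1/2 + b)**2 (r(b, h) = ((1/2)*1 + b)**2 = (1/2 + b)**2)
(13*94 - 38232)*(-9007 + r(-179, -107)) = (13*94 - 38232)*(-9007 + (1 + 2*(-179))**2/4) = (1222 - 38232)*(-9007 + (1 - 358)**2/4) = -37010*(-9007 + (1/4)*(-357)**2) = -37010*(-9007 + (1/4)*127449) = -37010*(-9007 + 127449/4) = -37010*91421/4 = -1691745605/2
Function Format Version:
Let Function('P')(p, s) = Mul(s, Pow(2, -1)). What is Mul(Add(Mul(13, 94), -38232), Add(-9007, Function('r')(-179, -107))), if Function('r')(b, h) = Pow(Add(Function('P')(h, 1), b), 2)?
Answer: Rational(-1691745605, 2) ≈ -8.4587e+8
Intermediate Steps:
Function('P')(p, s) = Mul(Rational(1, 2), s) (Function('P')(p, s) = Mul(s, Rational(1, 2)) = Mul(Rational(1, 2), s))
Function('r')(b, h) = Pow(Add(Rational(1, 2), b), 2) (Function('r')(b, h) = Pow(Add(Mul(Rational(1, 2), 1), b), 2) = Pow(Add(Rational(1, 2), b), 2))
Mul(Add(Mul(13, 94), -38232), Add(-9007, Function('r')(-179, -107))) = Mul(Add(Mul(13, 94), -38232), Add(-9007, Mul(Rational(1, 4), Pow(Add(1, Mul(2, -179)), 2)))) = Mul(Add(1222, -38232), Add(-9007, Mul(Rational(1, 4), Pow(Add(1, -358), 2)))) = Mul(-37010, Add(-9007, Mul(Rational(1, 4), Pow(-357, 2)))) = Mul(-37010, Add(-9007, Mul(Rational(1, 4), 127449))) = Mul(-37010, Add(-9007, Rational(127449, 4))) = Mul(-37010, Rational(91421, 4)) = Rational(-1691745605, 2)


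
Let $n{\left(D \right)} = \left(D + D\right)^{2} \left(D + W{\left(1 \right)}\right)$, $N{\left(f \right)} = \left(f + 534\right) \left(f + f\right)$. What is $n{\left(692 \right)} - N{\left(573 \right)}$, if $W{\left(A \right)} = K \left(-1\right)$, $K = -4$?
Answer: $1331888754$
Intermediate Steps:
$N{\left(f \right)} = 2 f \left(534 + f\right)$ ($N{\left(f \right)} = \left(534 + f\right) 2 f = 2 f \left(534 + f\right)$)
$W{\left(A \right)} = 4$ ($W{\left(A \right)} = \left(-4\right) \left(-1\right) = 4$)
$n{\left(D \right)} = 4 D^{2} \left(4 + D\right)$ ($n{\left(D \right)} = \left(D + D\right)^{2} \left(D + 4\right) = \left(2 D\right)^{2} \left(4 + D\right) = 4 D^{2} \left(4 + D\right)$)
$n{\left(692 \right)} - N{\left(573 \right)} = 4 \cdot 692^{2} \left(4 + 692\right) - 2 \cdot 573 \left(534 + 573\right) = 4 \cdot 478864 \cdot 696 - 2 \cdot 573 \cdot 1107 = 1333157376 - 1268622 = 1331888754$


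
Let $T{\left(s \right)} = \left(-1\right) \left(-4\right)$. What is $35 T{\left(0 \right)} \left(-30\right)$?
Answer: $-4200$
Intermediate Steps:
$T{\left(s \right)} = 4$
$35 T{\left(0 \right)} \left(-30\right) = 35 \cdot 4 \left(-30\right) = 140 \left(-30\right) = -4200$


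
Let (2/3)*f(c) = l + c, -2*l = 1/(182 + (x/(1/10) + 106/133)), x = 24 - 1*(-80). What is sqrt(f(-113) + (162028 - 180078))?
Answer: I*sqrt(481890622104110)/162632 ≈ 134.98*I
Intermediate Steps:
x = 104 (x = 24 + 80 = 104)
l = -133/325264 (l = -1/(2*(182 + (104/(1/10) + 106/133))) = -1/(2*(182 + (104/(1/10) + 106*(1/133)))) = -1/(2*(182 + (104*10 + 106/133))) = -1/(2*(182 + (1040 + 106/133))) = -1/(2*(182 + 138426/133)) = -1/(2*162632/133) = -1/2*133/162632 = -133/325264 ≈ -0.00040890)
f(c) = -399/650528 + 3*c/2 (f(c) = 3*(-133/325264 + c)/2 = -399/650528 + 3*c/2)
sqrt(f(-113) + (162028 - 180078)) = sqrt((-399/650528 + (3/2)*(-113)) + (162028 - 180078)) = sqrt((-399/650528 - 339/2) - 18050) = sqrt(-110264895/650528 - 18050) = sqrt(-11852295295/650528) = I*sqrt(481890622104110)/162632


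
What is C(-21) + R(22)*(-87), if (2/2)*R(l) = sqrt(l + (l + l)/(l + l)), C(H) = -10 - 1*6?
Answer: -16 - 87*sqrt(23) ≈ -433.24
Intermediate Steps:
C(H) = -16 (C(H) = -10 - 6 = -16)
R(l) = sqrt(1 + l) (R(l) = sqrt(l + (l + l)/(l + l)) = sqrt(l + (2*l)/((2*l))) = sqrt(l + (2*l)*(1/(2*l))) = sqrt(l + 1) = sqrt(1 + l))
C(-21) + R(22)*(-87) = -16 + sqrt(1 + 22)*(-87) = -16 + sqrt(23)*(-87) = -16 - 87*sqrt(23)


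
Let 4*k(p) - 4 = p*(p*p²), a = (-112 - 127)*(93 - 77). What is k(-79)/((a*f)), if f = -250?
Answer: 7790017/764800 ≈ 10.186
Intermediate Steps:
a = -3824 (a = -239*16 = -3824)
k(p) = 1 + p⁴/4 (k(p) = 1 + (p*(p*p²))/4 = 1 + (p*p³)/4 = 1 + p⁴/4)
k(-79)/((a*f)) = (1 + (¼)*(-79)⁴)/((-3824*(-250))) = (1 + (¼)*38950081)/956000 = (1 + 38950081/4)*(1/956000) = (38950085/4)*(1/956000) = 7790017/764800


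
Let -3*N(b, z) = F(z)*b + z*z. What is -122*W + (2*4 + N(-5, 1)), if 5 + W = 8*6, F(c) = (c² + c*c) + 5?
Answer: -15680/3 ≈ -5226.7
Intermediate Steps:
F(c) = 5 + 2*c² (F(c) = (c² + c²) + 5 = 2*c² + 5 = 5 + 2*c²)
N(b, z) = -z²/3 - b*(5 + 2*z²)/3 (N(b, z) = -((5 + 2*z²)*b + z*z)/3 = -(b*(5 + 2*z²) + z²)/3 = -(z² + b*(5 + 2*z²))/3 = -z²/3 - b*(5 + 2*z²)/3)
W = 43 (W = -5 + 8*6 = -5 + 48 = 43)
-122*W + (2*4 + N(-5, 1)) = -122*43 + (2*4 + (-⅓*1² - ⅓*(-5)*(5 + 2*1²))) = -5246 + (8 + (-⅓*1 - ⅓*(-5)*(5 + 2*1))) = -5246 + (8 + (-⅓ - ⅓*(-5)*(5 + 2))) = -5246 + (8 + (-⅓ - ⅓*(-5)*7)) = -5246 + (8 + (-⅓ + 35/3)) = -5246 + (8 + 34/3) = -5246 + 58/3 = -15680/3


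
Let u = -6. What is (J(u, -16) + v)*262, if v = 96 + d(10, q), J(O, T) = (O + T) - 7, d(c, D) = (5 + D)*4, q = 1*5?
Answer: 28034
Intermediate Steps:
q = 5
d(c, D) = 20 + 4*D
J(O, T) = -7 + O + T
v = 136 (v = 96 + (20 + 4*5) = 96 + (20 + 20) = 96 + 40 = 136)
(J(u, -16) + v)*262 = ((-7 - 6 - 16) + 136)*262 = (-29 + 136)*262 = 107*262 = 28034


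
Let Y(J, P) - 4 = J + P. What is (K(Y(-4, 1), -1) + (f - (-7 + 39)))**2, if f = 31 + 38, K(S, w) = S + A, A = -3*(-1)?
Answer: 1681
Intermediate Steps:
Y(J, P) = 4 + J + P (Y(J, P) = 4 + (J + P) = 4 + J + P)
A = 3
K(S, w) = 3 + S (K(S, w) = S + 3 = 3 + S)
f = 69
(K(Y(-4, 1), -1) + (f - (-7 + 39)))**2 = ((3 + (4 - 4 + 1)) + (69 - (-7 + 39)))**2 = ((3 + 1) + (69 - 1*32))**2 = (4 + (69 - 32))**2 = (4 + 37)**2 = 41**2 = 1681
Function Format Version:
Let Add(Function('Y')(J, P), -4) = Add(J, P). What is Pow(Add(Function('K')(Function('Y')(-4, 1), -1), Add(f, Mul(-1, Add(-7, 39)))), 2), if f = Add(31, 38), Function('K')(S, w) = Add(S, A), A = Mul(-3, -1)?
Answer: 1681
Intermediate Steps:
Function('Y')(J, P) = Add(4, J, P) (Function('Y')(J, P) = Add(4, Add(J, P)) = Add(4, J, P))
A = 3
Function('K')(S, w) = Add(3, S) (Function('K')(S, w) = Add(S, 3) = Add(3, S))
f = 69
Pow(Add(Function('K')(Function('Y')(-4, 1), -1), Add(f, Mul(-1, Add(-7, 39)))), 2) = Pow(Add(Add(3, Add(4, -4, 1)), Add(69, Mul(-1, Add(-7, 39)))), 2) = Pow(Add(Add(3, 1), Add(69, Mul(-1, 32))), 2) = Pow(Add(4, Add(69, -32)), 2) = Pow(Add(4, 37), 2) = Pow(41, 2) = 1681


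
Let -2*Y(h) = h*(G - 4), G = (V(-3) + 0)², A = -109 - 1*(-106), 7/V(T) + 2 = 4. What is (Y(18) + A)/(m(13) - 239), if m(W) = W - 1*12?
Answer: 309/952 ≈ 0.32458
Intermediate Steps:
V(T) = 7/2 (V(T) = 7/(-2 + 4) = 7/2)
A = -3 (A = -109 + 106 = -3)
m(W) = -12 + W (m(W) = W - 12 = -12 + W)
G = 49/4 (G = (7/2 + 0)² = (7/2)² = 49/4 ≈ 12.250)
Y(h) = -33*h/8 (Y(h) = -h*(49/4 - 4)/2 = -h*33/(2*4) = -33*h/8)
(Y(18) + A)/(m(13) - 239) = (-33/8*18 - 3)/((-12 + 13) - 239) = (-297/4 - 3)/(1 - 239) = -309/4/(-238) = -309/4*(-1/238) = 309/952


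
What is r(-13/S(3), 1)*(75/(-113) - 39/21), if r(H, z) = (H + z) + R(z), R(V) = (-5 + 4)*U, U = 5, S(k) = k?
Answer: 49850/2373 ≈ 21.007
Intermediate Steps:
R(V) = -5 (R(V) = (-5 + 4)*5 = -1*5 = -5)
r(H, z) = -5 + H + z (r(H, z) = (H + z) - 5 = -5 + H + z)
r(-13/S(3), 1)*(75/(-113) - 39/21) = (-5 - 13/3 + 1)*(75/(-113) - 39/21) = (-5 - 13*⅓ + 1)*(75*(-1/113) - 39*1/21) = (-5 - 13/3 + 1)*(-75/113 - 13/7) = -25/3*(-1994/791) = 49850/2373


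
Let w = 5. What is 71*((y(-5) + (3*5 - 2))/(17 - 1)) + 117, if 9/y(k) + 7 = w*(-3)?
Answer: 60851/352 ≈ 172.87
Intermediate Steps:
y(k) = -9/22 (y(k) = 9/(-7 + 5*(-3)) = 9/(-7 - 15) = 9/(-22) = 9*(-1/22) = -9/22)
71*((y(-5) + (3*5 - 2))/(17 - 1)) + 117 = 71*((-9/22 + (3*5 - 2))/(17 - 1)) + 117 = 71*((-9/22 + (15 - 2))/16) + 117 = 71*((-9/22 + 13)*(1/16)) + 117 = 71*((277/22)*(1/16)) + 117 = 71*(277/352) + 117 = 19667/352 + 117 = 60851/352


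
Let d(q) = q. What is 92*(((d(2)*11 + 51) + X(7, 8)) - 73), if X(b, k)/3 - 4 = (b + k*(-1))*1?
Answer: 828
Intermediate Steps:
X(b, k) = 12 - 3*k + 3*b (X(b, k) = 12 + 3*((b + k*(-1))*1) = 12 + 3*((b - k)*1) = 12 + 3*(b - k) = 12 + (-3*k + 3*b) = 12 - 3*k + 3*b)
92*(((d(2)*11 + 51) + X(7, 8)) - 73) = 92*(((2*11 + 51) + (12 - 3*8 + 3*7)) - 73) = 92*(((22 + 51) + (12 - 24 + 21)) - 73) = 92*((73 + 9) - 73) = 92*(82 - 73) = 92*9 = 828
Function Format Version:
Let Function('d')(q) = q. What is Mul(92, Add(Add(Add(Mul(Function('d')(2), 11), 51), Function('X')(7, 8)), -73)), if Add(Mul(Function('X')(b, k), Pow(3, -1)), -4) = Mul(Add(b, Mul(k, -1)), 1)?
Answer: 828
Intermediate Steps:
Function('X')(b, k) = Add(12, Mul(-3, k), Mul(3, b)) (Function('X')(b, k) = Add(12, Mul(3, Mul(Add(b, Mul(k, -1)), 1))) = Add(12, Mul(3, Mul(Add(b, Mul(-1, k)), 1))) = Add(12, Mul(3, Add(b, Mul(-1, k)))) = Add(12, Add(Mul(-3, k), Mul(3, b))) = Add(12, Mul(-3, k), Mul(3, b)))
Mul(92, Add(Add(Add(Mul(Function('d')(2), 11), 51), Function('X')(7, 8)), -73)) = Mul(92, Add(Add(Add(Mul(2, 11), 51), Add(12, Mul(-3, 8), Mul(3, 7))), -73)) = Mul(92, Add(Add(Add(22, 51), Add(12, -24, 21)), -73)) = Mul(92, Add(Add(73, 9), -73)) = Mul(92, Add(82, -73)) = Mul(92, 9) = 828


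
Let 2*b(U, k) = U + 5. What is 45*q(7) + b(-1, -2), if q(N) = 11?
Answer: 497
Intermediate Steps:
b(U, k) = 5/2 + U/2 (b(U, k) = (U + 5)/2 = (5 + U)/2 = 5/2 + U/2)
45*q(7) + b(-1, -2) = 45*11 + (5/2 + (1/2)*(-1)) = 495 + (5/2 - 1/2) = 495 + 2 = 497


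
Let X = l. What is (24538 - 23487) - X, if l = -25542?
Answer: 26593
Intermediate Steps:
X = -25542
(24538 - 23487) - X = (24538 - 23487) - 1*(-25542) = 1051 + 25542 = 26593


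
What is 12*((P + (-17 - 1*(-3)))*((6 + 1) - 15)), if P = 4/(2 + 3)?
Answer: 6336/5 ≈ 1267.2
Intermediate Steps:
P = 4/5 ≈ 0.80000
12*((P + (-17 - 1*(-3)))*((6 + 1) - 15)) = 12*((4/5 + (-17 - 1*(-3)))*((6 + 1) - 15)) = 12*((4/5 + (-17 + 3))*(7 - 15)) = 12*((4/5 - 14)*(-8)) = 12*(-66/5*(-8)) = 12*(528/5) = 6336/5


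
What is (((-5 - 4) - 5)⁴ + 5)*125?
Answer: 4802625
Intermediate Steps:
(((-5 - 4) - 5)⁴ + 5)*125 = ((-9 - 5)⁴ + 5)*125 = ((-14)⁴ + 5)*125 = (38416 + 5)*125 = 38421*125 = 4802625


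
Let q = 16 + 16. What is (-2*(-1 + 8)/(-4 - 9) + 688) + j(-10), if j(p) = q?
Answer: 9374/13 ≈ 721.08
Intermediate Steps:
q = 32
j(p) = 32
(-2*(-1 + 8)/(-4 - 9) + 688) + j(-10) = (-2*(-1 + 8)/(-4 - 9) + 688) + 32 = (-14/(-13) + 688) + 32 = (-14*(-1)/13 + 688) + 32 = (-2*(-7/13) + 688) + 32 = (14/13 + 688) + 32 = 8958/13 + 32 = 9374/13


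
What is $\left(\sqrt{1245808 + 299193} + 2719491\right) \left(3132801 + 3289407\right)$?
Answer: $17465136856128 + 6422208 \sqrt{1545001} \approx 1.7473 \cdot 10^{13}$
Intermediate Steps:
$\left(\sqrt{1245808 + 299193} + 2719491\right) \left(3132801 + 3289407\right) = \left(\sqrt{1545001} + 2719491\right) 6422208 = \left(2719491 + \sqrt{1545001}\right) 6422208 = 17465136856128 + 6422208 \sqrt{1545001}$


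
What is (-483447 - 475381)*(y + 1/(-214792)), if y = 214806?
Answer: -11059747871407157/53698 ≈ -2.0596e+11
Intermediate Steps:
(-483447 - 475381)*(y + 1/(-214792)) = (-483447 - 475381)*(214806 + 1/(-214792)) = -958828*(214806 - 1/214792) = -958828*46138610351/214792 = -11059747871407157/53698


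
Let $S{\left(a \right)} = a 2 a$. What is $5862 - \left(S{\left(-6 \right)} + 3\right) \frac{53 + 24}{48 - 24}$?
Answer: $\frac{44971}{8} \approx 5621.4$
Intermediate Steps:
$S{\left(a \right)} = 2 a^{2}$ ($S{\left(a \right)} = 2 a a = 2 a^{2}$)
$5862 - \left(S{\left(-6 \right)} + 3\right) \frac{53 + 24}{48 - 24} = 5862 - \left(2 \left(-6\right)^{2} + 3\right) \frac{53 + 24}{48 - 24} = 5862 - \left(2 \cdot 36 + 3\right) \frac{77}{24} = 5862 - \left(72 + 3\right) 77 \cdot \frac{1}{24} = 5862 - 75 \cdot \frac{77}{24} = 5862 - \frac{1925}{8} = \frac{44971}{8}$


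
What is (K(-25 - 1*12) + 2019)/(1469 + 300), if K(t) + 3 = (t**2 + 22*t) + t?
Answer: 2534/1769 ≈ 1.4324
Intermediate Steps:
K(t) = -3 + t**2 + 23*t (K(t) = -3 + ((t**2 + 22*t) + t) = -3 + (t**2 + 23*t) = -3 + t**2 + 23*t)
(K(-25 - 1*12) + 2019)/(1469 + 300) = ((-3 + (-25 - 1*12)**2 + 23*(-25 - 1*12)) + 2019)/(1469 + 300) = ((-3 + (-25 - 12)**2 + 23*(-25 - 12)) + 2019)/1769 = ((-3 + (-37)**2 + 23*(-37)) + 2019)*(1/1769) = ((-3 + 1369 - 851) + 2019)*(1/1769) = (515 + 2019)*(1/1769) = 2534*(1/1769) = 2534/1769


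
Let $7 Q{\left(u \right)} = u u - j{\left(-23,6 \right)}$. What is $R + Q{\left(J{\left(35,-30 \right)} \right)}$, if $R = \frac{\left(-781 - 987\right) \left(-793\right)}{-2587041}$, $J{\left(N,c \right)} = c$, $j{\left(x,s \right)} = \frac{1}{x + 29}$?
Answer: $\frac{4636183117}{36218574} \approx 128.01$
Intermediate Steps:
$j{\left(x,s \right)} = \frac{1}{29 + x}$
$Q{\left(u \right)} = - \frac{1}{42} + \frac{u^{2}}{7}$ ($Q{\left(u \right)} = \frac{u u - \frac{1}{29 - 23}}{7} = \frac{u^{2} - \frac{1}{6}}{7} = \frac{- \frac{1}{6} + u^{2}}{7} = - \frac{1}{42} + \frac{u^{2}}{7}$)
$R = - \frac{1402024}{2587041}$ ($R = \left(-1768\right) \left(-793\right) \left(- \frac{1}{2587041}\right) = 1402024 \left(- \frac{1}{2587041}\right) = - \frac{1402024}{2587041} \approx -0.54194$)
$R + Q{\left(J{\left(35,-30 \right)} \right)} = - \frac{1402024}{2587041} - \left(\frac{1}{42} - \frac{\left(-30\right)^{2}}{7}\right) = - \frac{1402024}{2587041} + \left(- \frac{1}{42} + \frac{1}{7} \cdot 900\right) = - \frac{1402024}{2587041} + \left(- \frac{1}{42} + \frac{900}{7}\right) = - \frac{1402024}{2587041} + \frac{5399}{42} = \frac{4636183117}{36218574}$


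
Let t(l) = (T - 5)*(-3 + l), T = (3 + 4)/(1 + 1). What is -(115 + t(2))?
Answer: -233/2 ≈ -116.50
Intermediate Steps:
T = 7/2 ≈ 3.5000
t(l) = 9/2 - 3*l/2 (t(l) = (7/2 - 5)*(-3 + l) = -3*(-3 + l)/2 = 9/2 - 3*l/2)
-(115 + t(2)) = -(115 + (9/2 - 3/2*2)) = -(115 + (9/2 - 3)) = -(115 + 3/2) = -1*233/2 = -233/2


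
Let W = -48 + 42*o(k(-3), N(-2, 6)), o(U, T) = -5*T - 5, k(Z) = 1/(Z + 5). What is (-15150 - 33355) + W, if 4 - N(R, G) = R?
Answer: -50023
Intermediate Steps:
N(R, G) = 4 - R
k(Z) = 1/(5 + Z)
o(U, T) = -5 - 5*T
W = -1518 (W = -48 + 42*(-5 - 5*(4 - 1*(-2))) = -48 + 42*(-5 - 5*(4 + 2)) = -48 + 42*(-5 - 5*6) = -48 + 42*(-5 - 30) = -48 + 42*(-35) = -48 - 1470 = -1518)
(-15150 - 33355) + W = (-15150 - 33355) - 1518 = -48505 - 1518 = -50023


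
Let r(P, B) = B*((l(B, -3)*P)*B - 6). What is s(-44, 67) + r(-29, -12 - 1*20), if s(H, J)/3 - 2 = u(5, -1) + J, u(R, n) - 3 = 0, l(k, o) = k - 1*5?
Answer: 1099160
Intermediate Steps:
l(k, o) = -5 + k (l(k, o) = k - 5 = -5 + k)
u(R, n) = 3 (u(R, n) = 3 + 0 = 3)
s(H, J) = 15 + 3*J (s(H, J) = 6 + 3*(3 + J) = 6 + (9 + 3*J) = 15 + 3*J)
r(P, B) = B*(-6 + B*P*(-5 + B)) (r(P, B) = B*(((-5 + B)*P)*B - 6) = B*((P*(-5 + B))*B - 6) = B*(B*P*(-5 + B) - 6) = B*(-6 + B*P*(-5 + B)))
s(-44, 67) + r(-29, -12 - 1*20) = (15 + 3*67) + (-12 - 1*20)*(-6 + (-12 - 1*20)*(-29)*(-5 + (-12 - 1*20))) = (15 + 201) + (-12 - 20)*(-6 + (-12 - 20)*(-29)*(-5 + (-12 - 20))) = 216 - 32*(-6 - 32*(-29)*(-5 - 32)) = 216 - 32*(-6 - 32*(-29)*(-37)) = 216 - 32*(-6 - 34336) = 216 - 32*(-34342) = 216 + 1098944 = 1099160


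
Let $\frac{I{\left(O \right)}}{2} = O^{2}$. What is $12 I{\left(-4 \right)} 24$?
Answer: $9216$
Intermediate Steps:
$I{\left(O \right)} = 2 O^{2}$
$12 I{\left(-4 \right)} 24 = 12 \cdot 2 \left(-4\right)^{2} \cdot 24 = 12 \cdot 2 \cdot 16 \cdot 24 = 12 \cdot 32 \cdot 24 = 384 \cdot 24 = 9216$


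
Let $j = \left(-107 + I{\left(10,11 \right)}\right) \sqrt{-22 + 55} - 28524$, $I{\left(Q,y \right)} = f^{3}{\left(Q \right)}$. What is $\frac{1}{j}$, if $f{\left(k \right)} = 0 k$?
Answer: $- \frac{9508}{271080253} + \frac{107 \sqrt{33}}{813240759} \approx -3.4319 \cdot 10^{-5}$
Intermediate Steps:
$f{\left(k \right)} = 0$
$I{\left(Q,y \right)} = 0$ ($I{\left(Q,y \right)} = 0^{3} = 0$)
$j = -28524 - 107 \sqrt{33}$ ($j = \left(-107 + 0\right) \sqrt{-22 + 55} - 28524 = - 107 \sqrt{33} - 28524 = -28524 - 107 \sqrt{33} \approx -29139.0$)
$\frac{1}{j} = \frac{1}{-28524 - 107 \sqrt{33}}$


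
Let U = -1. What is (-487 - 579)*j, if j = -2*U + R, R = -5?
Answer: 3198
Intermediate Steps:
j = -3 (j = -2*(-1) - 5 = 2 - 5 = -3)
(-487 - 579)*j = (-487 - 579)*(-3) = -1066*(-3) = 3198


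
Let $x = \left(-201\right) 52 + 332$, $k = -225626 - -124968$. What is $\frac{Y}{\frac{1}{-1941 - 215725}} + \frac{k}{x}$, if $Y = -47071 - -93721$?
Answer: $- \frac{51379841583671}{5060} \approx -1.0154 \cdot 10^{10}$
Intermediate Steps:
$k = -100658$ ($k = -225626 + 124968 = -100658$)
$x = -10120$ ($x = -10452 + 332 = -10120$)
$Y = 46650$ ($Y = -47071 + 93721 = 46650$)
$\frac{Y}{\frac{1}{-1941 - 215725}} + \frac{k}{x} = \frac{46650}{\frac{1}{-1941 - 215725}} - \frac{100658}{-10120} = \frac{46650}{\frac{1}{-217666}} - - \frac{50329}{5060} = \frac{46650}{- \frac{1}{217666}} + \frac{50329}{5060} = 46650 \left(-217666\right) + \frac{50329}{5060} = -10154118900 + \frac{50329}{5060} = - \frac{51379841583671}{5060}$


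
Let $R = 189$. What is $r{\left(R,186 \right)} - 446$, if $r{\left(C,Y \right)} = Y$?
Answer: $-260$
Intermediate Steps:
$r{\left(R,186 \right)} - 446 = 186 - 446 = -260$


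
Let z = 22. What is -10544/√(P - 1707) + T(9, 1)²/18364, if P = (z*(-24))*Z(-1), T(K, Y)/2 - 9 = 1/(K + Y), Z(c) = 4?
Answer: 8281/459100 + 10544*I*√3819/3819 ≈ 0.018037 + 170.62*I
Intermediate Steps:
T(K, Y) = 18 + 2/(K + Y)
P = -2112 (P = (22*(-24))*4 = -528*4 = -2112)
-10544/√(P - 1707) + T(9, 1)²/18364 = -10544/√(-2112 - 1707) + (2*(1 + 9*9 + 9*1)/(9 + 1))²/18364 = -10544*(-I*√3819/3819) + (2*(1 + 81 + 9)/10)²*(1/18364) = -10544*(-I*√3819/3819) + (2*(⅒)*91)²*(1/18364) = -(-10544)*I*√3819/3819 + (91/5)²*(1/18364) = 10544*I*√3819/3819 + (8281/25)*(1/18364) = 10544*I*√3819/3819 + 8281/459100 = 8281/459100 + 10544*I*√3819/3819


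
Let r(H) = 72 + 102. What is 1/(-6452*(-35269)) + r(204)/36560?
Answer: 4949338609/1039929037160 ≈ 0.0047593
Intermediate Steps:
r(H) = 174
1/(-6452*(-35269)) + r(204)/36560 = 1/(-6452*(-35269)) + 174/36560 = -1/6452*(-1/35269) + 174*(1/36560) = 1/227555588 + 87/18280 = 4949338609/1039929037160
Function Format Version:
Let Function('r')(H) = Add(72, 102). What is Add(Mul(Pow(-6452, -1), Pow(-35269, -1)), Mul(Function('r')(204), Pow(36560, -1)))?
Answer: Rational(4949338609, 1039929037160) ≈ 0.0047593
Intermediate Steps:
Function('r')(H) = 174
Add(Mul(Pow(-6452, -1), Pow(-35269, -1)), Mul(Function('r')(204), Pow(36560, -1))) = Add(Mul(Pow(-6452, -1), Pow(-35269, -1)), Mul(174, Pow(36560, -1))) = Add(Mul(Rational(-1, 6452), Rational(-1, 35269)), Mul(174, Rational(1, 36560))) = Add(Rational(1, 227555588), Rational(87, 18280)) = Rational(4949338609, 1039929037160)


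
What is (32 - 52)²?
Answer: 400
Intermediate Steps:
(32 - 52)² = (-20)² = 400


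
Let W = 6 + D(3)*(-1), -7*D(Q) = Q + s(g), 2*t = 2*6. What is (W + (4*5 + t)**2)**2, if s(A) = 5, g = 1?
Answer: 22867524/49 ≈ 4.6668e+5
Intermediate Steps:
t = 6 (t = (2*6)/2 = (1/2)*12 = 6)
D(Q) = -5/7 - Q/7 (D(Q) = -(Q + 5)/7 = -(5 + Q)/7 = -5/7 - Q/7)
W = 50/7 (W = 6 + (-5/7 - 1/7*3)*(-1) = 6 + (-5/7 - 3/7)*(-1) = 6 - 8/7*(-1) = 6 + 8/7 = 50/7 ≈ 7.1429)
(W + (4*5 + t)**2)**2 = (50/7 + (4*5 + 6)**2)**2 = (50/7 + (20 + 6)**2)**2 = (50/7 + 26**2)**2 = (50/7 + 676)**2 = (4782/7)**2 = 22867524/49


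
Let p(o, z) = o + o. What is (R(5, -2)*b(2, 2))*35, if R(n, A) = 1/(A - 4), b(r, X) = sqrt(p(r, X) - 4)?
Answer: 0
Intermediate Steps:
p(o, z) = 2*o
b(r, X) = sqrt(-4 + 2*r) (b(r, X) = sqrt(2*r - 4) = sqrt(-4 + 2*r))
R(n, A) = 1/(-4 + A)
(R(5, -2)*b(2, 2))*35 = (sqrt(-4 + 2*2)/(-4 - 2))*35 = (sqrt(-4 + 4)/(-6))*35 = -sqrt(0)/6*35 = -1/6*0*35 = 0*35 = 0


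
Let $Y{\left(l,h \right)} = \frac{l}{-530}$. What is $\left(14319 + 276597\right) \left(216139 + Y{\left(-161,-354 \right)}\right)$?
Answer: $\frac{16662771149598}{265} \approx 6.2878 \cdot 10^{10}$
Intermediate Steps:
$Y{\left(l,h \right)} = - \frac{l}{530}$ ($Y{\left(l,h \right)} = l \left(- \frac{1}{530}\right) = - \frac{l}{530}$)
$\left(14319 + 276597\right) \left(216139 + Y{\left(-161,-354 \right)}\right) = \left(14319 + 276597\right) \left(216139 - - \frac{161}{530}\right) = 290916 \left(216139 + \frac{161}{530}\right) = 290916 \cdot \frac{114553831}{530} = \frac{16662771149598}{265}$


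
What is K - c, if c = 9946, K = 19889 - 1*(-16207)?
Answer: 26150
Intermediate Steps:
K = 36096 (K = 19889 + 16207 = 36096)
K - c = 36096 - 1*9946 = 36096 - 9946 = 26150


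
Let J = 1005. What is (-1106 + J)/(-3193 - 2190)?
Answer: 101/5383 ≈ 0.018763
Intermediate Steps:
(-1106 + J)/(-3193 - 2190) = (-1106 + 1005)/(-3193 - 2190) = -101/(-5383) = -101*(-1/5383) = 101/5383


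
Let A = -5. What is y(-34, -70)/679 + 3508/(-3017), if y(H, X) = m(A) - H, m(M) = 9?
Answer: -321743/292649 ≈ -1.0994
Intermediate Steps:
y(H, X) = 9 - H
y(-34, -70)/679 + 3508/(-3017) = (9 - 1*(-34))/679 + 3508/(-3017) = (9 + 34)*(1/679) + 3508*(-1/3017) = 43*(1/679) - 3508/3017 = 43/679 - 3508/3017 = -321743/292649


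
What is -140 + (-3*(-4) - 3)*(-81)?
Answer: -869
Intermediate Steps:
-140 + (-3*(-4) - 3)*(-81) = -140 + (12 - 3)*(-81) = -140 + 9*(-81) = -140 - 729 = -869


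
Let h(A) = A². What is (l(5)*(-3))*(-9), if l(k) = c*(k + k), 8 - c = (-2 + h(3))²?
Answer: -11070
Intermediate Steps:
c = -41 (c = 8 - (-2 + 3²)² = 8 - (-2 + 9)² = 8 - 1*7² = 8 - 1*49 = 8 - 49 = -41)
l(k) = -82*k (l(k) = -41*(k + k) = -82*k)
(l(5)*(-3))*(-9) = (-82*5*(-3))*(-9) = -410*(-3)*(-9) = 1230*(-9) = -11070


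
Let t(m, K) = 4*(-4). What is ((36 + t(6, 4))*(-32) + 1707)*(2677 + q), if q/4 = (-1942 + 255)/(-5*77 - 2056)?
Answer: 6979572435/2441 ≈ 2.8593e+6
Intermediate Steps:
t(m, K) = -16
q = 6748/2441 (q = 4*((-1942 + 255)/(-5*77 - 2056)) = 4*(-1687/(-385 - 2056)) = 4*(-1687/(-2441)) = 4*(-1687*(-1/2441)) = 4*(1687/2441) = 6748/2441 ≈ 2.7644)
((36 + t(6, 4))*(-32) + 1707)*(2677 + q) = ((36 - 16)*(-32) + 1707)*(2677 + 6748/2441) = (20*(-32) + 1707)*(6541305/2441) = (-640 + 1707)*(6541305/2441) = 1067*(6541305/2441) = 6979572435/2441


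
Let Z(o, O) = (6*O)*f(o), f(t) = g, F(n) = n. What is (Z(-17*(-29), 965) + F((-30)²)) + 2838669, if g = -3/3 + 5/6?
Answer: 2838604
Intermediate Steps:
g = -⅙ (g = -3*⅓ + 5*(⅙) = -1 + ⅚ = -⅙ ≈ -0.16667)
f(t) = -⅙
Z(o, O) = -O (Z(o, O) = (6*O)*(-⅙) = -O)
(Z(-17*(-29), 965) + F((-30)²)) + 2838669 = (-1*965 + (-30)²) + 2838669 = (-965 + 900) + 2838669 = -65 + 2838669 = 2838604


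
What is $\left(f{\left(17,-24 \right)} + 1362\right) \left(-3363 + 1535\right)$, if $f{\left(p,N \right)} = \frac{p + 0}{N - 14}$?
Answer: $- \frac{47289446}{19} \approx -2.4889 \cdot 10^{6}$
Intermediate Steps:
$f{\left(p,N \right)} = \frac{p}{-14 + N}$
$\left(f{\left(17,-24 \right)} + 1362\right) \left(-3363 + 1535\right) = \left(\frac{17}{-14 - 24} + 1362\right) \left(-3363 + 1535\right) = \left(\frac{17}{-38} + 1362\right) \left(-1828\right) = \left(17 \left(- \frac{1}{38}\right) + 1362\right) \left(-1828\right) = \left(- \frac{17}{38} + 1362\right) \left(-1828\right) = \frac{51739}{38} \left(-1828\right) = - \frac{47289446}{19}$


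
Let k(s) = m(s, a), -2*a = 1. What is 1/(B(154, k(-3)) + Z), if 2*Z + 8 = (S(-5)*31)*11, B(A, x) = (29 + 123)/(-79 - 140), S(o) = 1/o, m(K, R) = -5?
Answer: -2190/84959 ≈ -0.025777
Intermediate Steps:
a = -½ (a = -½*1 = -½ ≈ -0.50000)
k(s) = -5
B(A, x) = -152/219 (B(A, x) = 152/(-219) = 152*(-1/219) = -152/219)
Z = -381/10 (Z = -4 + ((31/(-5))*11)/2 = -4 + (-⅕*31*11)/2 = -4 + (-31/5*11)/2 = -4 + (½)*(-341/5) = -4 - 341/10 = -381/10 ≈ -38.100)
1/(B(154, k(-3)) + Z) = 1/(-152/219 - 381/10) = 1/(-84959/2190) = -2190/84959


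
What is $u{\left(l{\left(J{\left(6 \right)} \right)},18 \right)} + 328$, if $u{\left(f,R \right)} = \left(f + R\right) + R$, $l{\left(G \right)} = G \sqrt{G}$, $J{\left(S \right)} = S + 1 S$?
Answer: $364 + 24 \sqrt{3} \approx 405.57$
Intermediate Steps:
$J{\left(S \right)} = 2 S$ ($J{\left(S \right)} = S + S = 2 S$)
$l{\left(G \right)} = G^{\frac{3}{2}}$
$u{\left(f,R \right)} = f + 2 R$ ($u{\left(f,R \right)} = \left(R + f\right) + R = f + 2 R$)
$u{\left(l{\left(J{\left(6 \right)} \right)},18 \right)} + 328 = \left(\left(2 \cdot 6\right)^{\frac{3}{2}} + 2 \cdot 18\right) + 328 = \left(12^{\frac{3}{2}} + 36\right) + 328 = \left(24 \sqrt{3} + 36\right) + 328 = \left(36 + 24 \sqrt{3}\right) + 328 = 364 + 24 \sqrt{3}$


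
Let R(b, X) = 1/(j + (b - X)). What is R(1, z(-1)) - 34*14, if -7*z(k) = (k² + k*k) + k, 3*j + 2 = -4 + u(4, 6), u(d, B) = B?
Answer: -3801/8 ≈ -475.13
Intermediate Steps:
j = 0 (j = -⅔ + (-4 + 6)/3 = -⅔ + (⅓)*2 = -⅔ + ⅔ = 0)
z(k) = -2*k²/7 - k/7 (z(k) = -((k² + k*k) + k)/7 = -((k² + k²) + k)/7 = -(2*k² + k)/7 = -(k + 2*k²)/7 = -2*k²/7 - k/7)
R(b, X) = 1/(b - X) (R(b, X) = 1/(0 + (b - X)) = 1/(b - X))
R(1, z(-1)) - 34*14 = 1/(1 - (-1)*(-1)*(1 + 2*(-1))/7) - 34*14 = 1/(1 - (-1)*(-1)*(1 - 2)/7) - 476 = 1/(1 - (-1)*(-1)*(-1)/7) - 476 = 1/(1 - 1*(-⅐)) - 476 = 1/(1 + ⅐) - 476 = 1/(8/7) - 476 = 7/8 - 476 = -3801/8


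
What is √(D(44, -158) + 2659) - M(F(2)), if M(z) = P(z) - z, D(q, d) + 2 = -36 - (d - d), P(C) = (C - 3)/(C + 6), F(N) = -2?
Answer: -¾ + √2621 ≈ 50.446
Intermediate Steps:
P(C) = (-3 + C)/(6 + C)
D(q, d) = -38 (D(q, d) = -2 + (-36 - (d - d)) = -2 + (-36 - 1*0) = -2 + (-36 + 0) = -2 - 36 = -38)
M(z) = -z + (-3 + z)/(6 + z) (M(z) = (-3 + z)/(6 + z) - z = -z + (-3 + z)/(6 + z))
√(D(44, -158) + 2659) - M(F(2)) = √(-38 + 2659) - (-3 - 2 - 1*(-2)*(6 - 2))/(6 - 2) = √2621 - (-3 - 2 - 1*(-2)*4)/4 = √2621 - (-3 - 2 + 8)/4 = √2621 - 3/4 = √2621 - 1*¾ = √2621 - ¾ = -¾ + √2621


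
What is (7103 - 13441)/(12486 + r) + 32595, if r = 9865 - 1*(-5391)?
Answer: 452122076/13871 ≈ 32595.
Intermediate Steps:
r = 15256 (r = 9865 + 5391 = 15256)
(7103 - 13441)/(12486 + r) + 32595 = (7103 - 13441)/(12486 + 15256) + 32595 = -6338/27742 + 32595 = -6338*1/27742 + 32595 = -3169/13871 + 32595 = 452122076/13871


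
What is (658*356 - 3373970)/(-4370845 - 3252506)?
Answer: 348858/847039 ≈ 0.41186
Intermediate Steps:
(658*356 - 3373970)/(-4370845 - 3252506) = (234248 - 3373970)/(-7623351) = -3139722*(-1/7623351) = 348858/847039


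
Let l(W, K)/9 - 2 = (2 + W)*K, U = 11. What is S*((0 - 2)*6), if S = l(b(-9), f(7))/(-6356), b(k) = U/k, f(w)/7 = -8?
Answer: -1122/1589 ≈ -0.70610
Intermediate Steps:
f(w) = -56 (f(w) = 7*(-8) = -56)
b(k) = 11/k
l(W, K) = 18 + 9*K*(2 + W) (l(W, K) = 18 + 9*((2 + W)*K) = 18 + 9*(K*(2 + W)) = 18 + 9*K*(2 + W))
S = 187/3178 (S = (18 + 18*(-56) + 9*(-56)*(11/(-9)))/(-6356) = (18 - 1008 + 9*(-56)*(11*(-⅑)))*(-1/6356) = (18 - 1008 + 9*(-56)*(-11/9))*(-1/6356) = (18 - 1008 + 616)*(-1/6356) = -374*(-1/6356) = 187/3178 ≈ 0.058842)
S*((0 - 2)*6) = 187*((0 - 2)*6)/3178 = 187*(-2*6)/3178 = (187/3178)*(-12) = -1122/1589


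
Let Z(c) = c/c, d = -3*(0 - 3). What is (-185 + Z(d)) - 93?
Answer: -277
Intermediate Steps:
d = 9 (d = -3*(-3) = 9)
Z(c) = 1
(-185 + Z(d)) - 93 = (-185 + 1) - 93 = -184 - 93 = -277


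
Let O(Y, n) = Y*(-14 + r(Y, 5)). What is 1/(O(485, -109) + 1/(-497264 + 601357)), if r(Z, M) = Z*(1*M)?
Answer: 104093/121719588156 ≈ 8.5519e-7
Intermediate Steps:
r(Z, M) = M*Z (r(Z, M) = Z*M = M*Z)
O(Y, n) = Y*(-14 + 5*Y)
1/(O(485, -109) + 1/(-497264 + 601357)) = 1/(485*(-14 + 5*485) + 1/(-497264 + 601357)) = 1/(485*(-14 + 2425) + 1/104093) = 1/(485*2411 + 1/104093) = 1/(1169335 + 1/104093) = 1/(121719588156/104093) = 104093/121719588156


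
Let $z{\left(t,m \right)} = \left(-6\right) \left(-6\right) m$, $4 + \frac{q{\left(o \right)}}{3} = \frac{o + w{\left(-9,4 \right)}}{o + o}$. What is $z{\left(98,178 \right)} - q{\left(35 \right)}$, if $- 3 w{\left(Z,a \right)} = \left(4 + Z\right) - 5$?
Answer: $\frac{89857}{14} \approx 6418.4$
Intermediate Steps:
$w{\left(Z,a \right)} = \frac{1}{3} - \frac{Z}{3}$ ($w{\left(Z,a \right)} = - \frac{\left(4 + Z\right) - 5}{3} = - \frac{-1 + Z}{3} = \frac{1}{3} - \frac{Z}{3}$)
$q{\left(o \right)} = -12 + \frac{3 \left(\frac{10}{3} + o\right)}{2 o}$ ($q{\left(o \right)} = -12 + 3 \frac{o + \left(\frac{1}{3} - -3\right)}{o + o} = -12 + 3 \frac{o + \left(\frac{1}{3} + 3\right)}{2 o} = -12 + 3 \left(o + \frac{10}{3}\right) \frac{1}{2 o} = -12 + 3 \left(\frac{10}{3} + o\right) \frac{1}{2 o} = -12 + 3 \frac{\frac{10}{3} + o}{2 o} = -12 + \frac{3 \left(\frac{10}{3} + o\right)}{2 o}$)
$z{\left(t,m \right)} = 36 m$
$z{\left(98,178 \right)} - q{\left(35 \right)} = 36 \cdot 178 - \left(- \frac{21}{2} + \frac{5}{35}\right) = 6408 - \left(- \frac{21}{2} + 5 \cdot \frac{1}{35}\right) = 6408 - \left(- \frac{21}{2} + \frac{1}{7}\right) = 6408 - - \frac{145}{14} = 6408 + \frac{145}{14} = \frac{89857}{14}$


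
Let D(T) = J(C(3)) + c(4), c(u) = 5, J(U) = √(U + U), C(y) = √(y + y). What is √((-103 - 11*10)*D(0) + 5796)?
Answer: √(4731 - 213*2^(¾)*3^(¼)) ≈ 65.265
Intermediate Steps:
C(y) = √2*√y (C(y) = √(2*y) = √2*√y)
J(U) = √2*√U (J(U) = √(2*U) = √2*√U)
D(T) = 5 + 2^(¾)*3^(¼) (D(T) = √2*√(√2*√3) + 5 = √2*√(√6) + 5 = √2*6^(¼) + 5 = 2^(¾)*3^(¼) + 5 = 5 + 2^(¾)*3^(¼))
√((-103 - 11*10)*D(0) + 5796) = √((-103 - 11*10)*(5 + 2^(¾)*3^(¼)) + 5796) = √((-103 - 110)*(5 + 2^(¾)*3^(¼)) + 5796) = √(-213*(5 + 2^(¾)*3^(¼)) + 5796) = √((-1065 - 213*2^(¾)*3^(¼)) + 5796) = √(4731 - 213*2^(¾)*3^(¼))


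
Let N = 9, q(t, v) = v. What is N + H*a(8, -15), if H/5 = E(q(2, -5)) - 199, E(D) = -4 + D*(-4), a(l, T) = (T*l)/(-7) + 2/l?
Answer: -445353/28 ≈ -15905.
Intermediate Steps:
a(l, T) = 2/l - T*l/7 (a(l, T) = (T*l)*(-1/7) + 2/l = -T*l/7 + 2/l = 2/l - T*l/7)
E(D) = -4 - 4*D
H = -915 (H = 5*((-4 - 4*(-5)) - 199) = 5*((-4 + 20) - 199) = 5*(16 - 199) = 5*(-183) = -915)
N + H*a(8, -15) = 9 - 915*(2/8 - 1/7*(-15)*8) = 9 - 915*(2*(1/8) + 120/7) = 9 - 915*(1/4 + 120/7) = 9 - 915*487/28 = 9 - 445605/28 = -445353/28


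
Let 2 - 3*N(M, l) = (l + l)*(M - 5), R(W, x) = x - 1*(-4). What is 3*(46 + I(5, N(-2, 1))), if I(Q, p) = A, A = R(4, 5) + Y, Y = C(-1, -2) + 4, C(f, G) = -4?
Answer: 165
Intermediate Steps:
R(W, x) = 4 + x (R(W, x) = x + 4 = 4 + x)
N(M, l) = ⅔ - 2*l*(-5 + M)/3 (N(M, l) = ⅔ - (l + l)*(M - 5)/3 = ⅔ - 2*l*(-5 + M)/3)
Y = 0 (Y = -4 + 4 = 0)
A = 9 (A = (4 + 5) + 0 = 9 + 0 = 9)
I(Q, p) = 9
3*(46 + I(5, N(-2, 1))) = 3*(46 + 9) = 3*55 = 165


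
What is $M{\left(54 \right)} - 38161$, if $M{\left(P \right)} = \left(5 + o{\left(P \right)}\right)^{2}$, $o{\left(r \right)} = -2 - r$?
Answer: $-35560$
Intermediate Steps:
$M{\left(P \right)} = \left(3 - P\right)^{2}$ ($M{\left(P \right)} = \left(5 - \left(2 + P\right)\right)^{2} = \left(3 - P\right)^{2}$)
$M{\left(54 \right)} - 38161 = \left(-3 + 54\right)^{2} - 38161 = 51^{2} - 38161 = 2601 - 38161 = -35560$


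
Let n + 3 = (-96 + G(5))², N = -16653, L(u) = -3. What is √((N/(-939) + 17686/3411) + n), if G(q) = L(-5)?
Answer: √1243832125729711/355881 ≈ 99.101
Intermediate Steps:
G(q) = -3
n = 9798 (n = -3 + (-96 - 3)² = -3 + (-99)² = -3 + 9801 = 9798)
√((N/(-939) + 17686/3411) + n) = √((-16653/(-939) + 17686/3411) + 9798) = √((-16653*(-1/939) + 17686*(1/3411)) + 9798) = √((5551/313 + 17686/3411) + 9798) = √(24470179/1067643 + 9798) = √(10485236293/1067643) = √1243832125729711/355881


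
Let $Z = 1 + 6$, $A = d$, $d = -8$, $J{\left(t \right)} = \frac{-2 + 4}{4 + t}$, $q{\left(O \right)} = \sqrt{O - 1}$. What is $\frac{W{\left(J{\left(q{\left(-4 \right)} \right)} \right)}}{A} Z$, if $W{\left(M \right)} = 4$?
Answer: $- \frac{7}{2} \approx -3.5$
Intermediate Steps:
$q{\left(O \right)} = \sqrt{-1 + O}$
$J{\left(t \right)} = \frac{2}{4 + t}$
$A = -8$
$Z = 7$
$\frac{W{\left(J{\left(q{\left(-4 \right)} \right)} \right)}}{A} Z = \frac{4}{-8} \cdot 7 = 4 \left(- \frac{1}{8}\right) 7 = \left(- \frac{1}{2}\right) 7 = - \frac{7}{2}$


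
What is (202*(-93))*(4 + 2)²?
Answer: -676296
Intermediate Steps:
(202*(-93))*(4 + 2)² = -18786*6² = -18786*36 = -676296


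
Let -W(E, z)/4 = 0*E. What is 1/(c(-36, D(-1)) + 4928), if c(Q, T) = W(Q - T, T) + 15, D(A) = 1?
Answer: 1/4943 ≈ 0.00020231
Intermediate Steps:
W(E, z) = 0 (W(E, z) = -0*E = -4*0 = 0)
c(Q, T) = 15 (c(Q, T) = 0 + 15 = 15)
1/(c(-36, D(-1)) + 4928) = 1/(15 + 4928) = 1/4943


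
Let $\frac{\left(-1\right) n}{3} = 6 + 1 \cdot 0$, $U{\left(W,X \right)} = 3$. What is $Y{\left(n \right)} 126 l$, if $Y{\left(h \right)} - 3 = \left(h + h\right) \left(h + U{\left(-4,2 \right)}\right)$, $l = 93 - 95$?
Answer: $-136836$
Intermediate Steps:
$n = -18$ ($n = - 3 \left(6 + 1 \cdot 0\right) = - 3 \left(6 + 0\right) = \left(-3\right) 6 = -18$)
$l = -2$
$Y{\left(h \right)} = 3 + 2 h \left(3 + h\right)$ ($Y{\left(h \right)} = 3 + \left(h + h\right) \left(h + 3\right) = 3 + 2 h \left(3 + h\right)$)
$Y{\left(n \right)} 126 l = \left(3 + 2 \left(-18\right)^{2} + 6 \left(-18\right)\right) 126 \left(-2\right) = \left(3 + 2 \cdot 324 - 108\right) 126 \left(-2\right) = \left(3 + 648 - 108\right) 126 \left(-2\right) = 543 \cdot 126 \left(-2\right) = 68418 \left(-2\right) = -136836$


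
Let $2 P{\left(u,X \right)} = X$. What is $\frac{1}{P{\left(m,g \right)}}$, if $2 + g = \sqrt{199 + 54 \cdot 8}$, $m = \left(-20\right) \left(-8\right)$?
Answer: $\frac{4}{627} + \frac{2 \sqrt{631}}{627} \approx 0.086506$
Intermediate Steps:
$m = 160$
$g = -2 + \sqrt{631}$ ($g = -2 + \sqrt{199 + 54 \cdot 8} = -2 + \sqrt{199 + 432} = -2 + \sqrt{631} \approx 23.12$)
$P{\left(u,X \right)} = \frac{X}{2}$
$\frac{1}{P{\left(m,g \right)}} = \frac{1}{\frac{1}{2} \left(-2 + \sqrt{631}\right)} = \frac{1}{-1 + \frac{\sqrt{631}}{2}}$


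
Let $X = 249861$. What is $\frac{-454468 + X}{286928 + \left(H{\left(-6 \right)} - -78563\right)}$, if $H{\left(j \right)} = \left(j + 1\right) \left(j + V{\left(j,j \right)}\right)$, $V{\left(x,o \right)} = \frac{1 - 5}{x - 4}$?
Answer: $- \frac{204607}{365519} \approx -0.55977$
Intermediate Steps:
$V{\left(x,o \right)} = - \frac{4}{-4 + x}$
$H{\left(j \right)} = \left(1 + j\right) \left(j - \frac{4}{-4 + j}\right)$ ($H{\left(j \right)} = \left(j + 1\right) \left(j - \frac{4}{-4 + j}\right) = \left(1 + j\right) \left(j - \frac{4}{-4 + j}\right)$)
$\frac{-454468 + X}{286928 + \left(H{\left(-6 \right)} - -78563\right)} = \frac{-454468 + 249861}{286928 + \left(\frac{-4 - -24 - 6 \left(1 - 6\right) \left(-4 - 6\right)}{-4 - 6} - -78563\right)} = - \frac{204607}{286928 + \left(\frac{-4 + 24 - \left(-30\right) \left(-10\right)}{-10} + 78563\right)} = - \frac{204607}{286928 + \left(- \frac{-4 + 24 - 300}{10} + 78563\right)} = - \frac{204607}{286928 + \left(\left(- \frac{1}{10}\right) \left(-280\right) + 78563\right)} = - \frac{204607}{286928 + \left(28 + 78563\right)} = - \frac{204607}{286928 + 78591} = - \frac{204607}{365519}$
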